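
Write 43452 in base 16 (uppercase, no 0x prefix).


43452 = A9BC hex

A9BC


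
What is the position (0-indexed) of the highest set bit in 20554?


0b101000001001010. Highest set bit at position 14

14


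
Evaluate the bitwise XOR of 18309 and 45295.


0b100011110000101 ^ 0b1011000011101111 = 0b1111011101101010 = 63338

63338


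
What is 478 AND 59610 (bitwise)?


0b111011110 & 0b1110100011011010 = 0b11011010 = 218

218


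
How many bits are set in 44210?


0b1010110010110010 has 8 set bits

8


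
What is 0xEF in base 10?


EF hex = 239 decimal

239


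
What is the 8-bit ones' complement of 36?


36 ^ 255 = 219

219


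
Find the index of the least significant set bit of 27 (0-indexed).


0b11011. Lowest set bit at position 0

0


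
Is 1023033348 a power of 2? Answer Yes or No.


0b111100111110100100000000000100. Multiple bits set => No

No


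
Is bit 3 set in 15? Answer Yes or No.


0b1111, bit 3 = 1. Yes

Yes


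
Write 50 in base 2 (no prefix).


50 = 110010 in binary

110010


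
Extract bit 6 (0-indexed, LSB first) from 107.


0b1101011, position 6 = 1

1


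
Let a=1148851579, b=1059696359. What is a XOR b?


1148851579 ^ 1059696359 = 2069085084

2069085084


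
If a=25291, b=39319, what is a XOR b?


25291 ^ 39319 = 64348

64348


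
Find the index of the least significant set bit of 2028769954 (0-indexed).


0b1111000111011001001001010100010. Lowest set bit at position 1

1


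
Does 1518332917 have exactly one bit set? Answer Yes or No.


0b1011010011111111110101111110101. Multiple bits set => No

No


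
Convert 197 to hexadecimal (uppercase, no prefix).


197 = C5 hex

C5


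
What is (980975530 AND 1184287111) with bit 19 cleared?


Step 1: 980975530 & 1184287111 = 34621826
Step 2: 34621826 & ~(1 << 19) = 34621826

34621826


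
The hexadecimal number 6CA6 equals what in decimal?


6CA6 hex = 27814 decimal

27814


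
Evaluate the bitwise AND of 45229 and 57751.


0b1011000010101101 & 0b1110000110010111 = 0b1010000010000101 = 41093

41093


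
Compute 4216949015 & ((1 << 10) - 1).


4216949015 & 1023 = 279

279


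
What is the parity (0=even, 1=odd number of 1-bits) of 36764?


0b1000111110011100 has 9 ones => parity 1

1


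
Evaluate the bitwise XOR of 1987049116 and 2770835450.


0b1110110011011111111011010011100 ^ 0b10100101001001111001011111111010 = 0b11010011010010000110000101100110 = 3544736102

3544736102


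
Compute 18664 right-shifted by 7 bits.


0b100100011101000 >> 7 = 0b10010001 = 145

145


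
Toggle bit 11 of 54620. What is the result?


54620 ^ (1 << 11) = 54620 ^ 2048 = 56668

56668


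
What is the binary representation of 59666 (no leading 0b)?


59666 = 1110100100010010 in binary

1110100100010010


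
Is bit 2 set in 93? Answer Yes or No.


0b1011101, bit 2 = 1. Yes

Yes


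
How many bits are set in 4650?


0b1001000101010 has 5 set bits

5


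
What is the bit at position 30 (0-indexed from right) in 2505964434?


0b10010101010111011111101110010010, position 30 = 0

0


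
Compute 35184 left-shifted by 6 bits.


0b1000100101110000 << 6 = 0b1000100101110000000000 = 2251776

2251776


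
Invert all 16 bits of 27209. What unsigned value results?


27209 ^ 65535 = 38326

38326


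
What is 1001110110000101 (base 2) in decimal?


1001110110000101 in decimal = 40325

40325


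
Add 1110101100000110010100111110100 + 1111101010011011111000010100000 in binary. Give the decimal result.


1110101100000110010100111110100 + 1111101010011011111000010100000 = 11110010110100010001101010010100 = 4073790100

4073790100


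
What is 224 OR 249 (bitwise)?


0b11100000 | 0b11111001 = 0b11111001 = 249

249


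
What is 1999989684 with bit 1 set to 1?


1999989684 | (1 << 1) = 1999989684 | 2 = 1999989686

1999989686


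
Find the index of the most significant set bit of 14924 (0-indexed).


0b11101001001100. Highest set bit at position 13

13


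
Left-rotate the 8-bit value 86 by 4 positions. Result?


Rotate 0b1010110 left by 4 (8-bit) = 0b1100101 = 101

101


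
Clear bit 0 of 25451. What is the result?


25451 & ~(1 << 0) = 25450

25450


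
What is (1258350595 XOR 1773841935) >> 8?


Step 1: 1258350595 ^ 1773841935 = 582632972
Step 2: 582632972 >> 8 = 2275910

2275910


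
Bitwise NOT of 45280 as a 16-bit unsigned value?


~0b1011000011100000 = 0b100111100011111 = 20255 (16-bit unsigned)

20255


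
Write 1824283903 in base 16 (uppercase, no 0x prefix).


1824283903 = 6CBC5CFF hex

6CBC5CFF


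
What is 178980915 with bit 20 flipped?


178980915 ^ (1 << 20) = 178980915 ^ 1048576 = 180029491

180029491


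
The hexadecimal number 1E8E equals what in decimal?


1E8E hex = 7822 decimal

7822


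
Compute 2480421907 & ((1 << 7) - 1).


2480421907 & 127 = 19

19


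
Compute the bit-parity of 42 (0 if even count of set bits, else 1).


0b101010 has 3 ones => parity 1

1


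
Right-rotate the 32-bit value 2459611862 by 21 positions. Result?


Rotate 0b10010010100110101011001011010110 right by 21 (32-bit) = 0b11010101100101101011010010010100 = 3583423636

3583423636


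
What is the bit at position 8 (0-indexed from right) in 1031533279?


0b111101011110111111001011011111, position 8 = 0

0


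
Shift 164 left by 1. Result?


0b10100100 << 1 = 0b101001000 = 328

328


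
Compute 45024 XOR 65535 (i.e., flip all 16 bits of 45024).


45024 ^ 65535 = 20511

20511


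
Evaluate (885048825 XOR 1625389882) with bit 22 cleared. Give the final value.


Step 1: 885048825 ^ 1625389882 = 1411497667
Step 2: 1411497667 & ~(1 << 22) = 1411497667

1411497667


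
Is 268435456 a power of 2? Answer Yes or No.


0b10000000000000000000000000000. Only one bit set => Yes

Yes


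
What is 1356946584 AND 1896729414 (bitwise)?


0b1010000111000010101110010011000 & 0b1110001000011011100101101000110 = 0b1010000000000010100100000000000 = 1342261248

1342261248


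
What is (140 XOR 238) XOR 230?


Step 1: 140 ^ 238 = 98
Step 2: 98 ^ 230 = 132

132


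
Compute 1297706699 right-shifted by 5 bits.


0b1001101010110010110111011001011 >> 5 = 0b10011010101100101101110110 = 40553334

40553334


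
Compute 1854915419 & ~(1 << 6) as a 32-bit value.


1854915419 & ~(1 << 6) = 1854915355

1854915355


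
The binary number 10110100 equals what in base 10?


10110100 in decimal = 180

180


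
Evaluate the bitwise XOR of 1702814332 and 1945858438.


0b1100101011111101110001001111100 ^ 0b1110011111110110111000110000110 = 0b10110100001011001001111111010 = 377852922

377852922


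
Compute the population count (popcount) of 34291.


0b1000010111110011 has 9 set bits

9


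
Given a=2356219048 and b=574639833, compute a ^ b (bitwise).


2356219048 ^ 574639833 = 2922463857

2922463857


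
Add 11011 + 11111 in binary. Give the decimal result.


11011 + 11111 = 111010 = 58

58


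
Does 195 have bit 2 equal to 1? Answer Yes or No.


0b11000011, bit 2 = 0. No

No


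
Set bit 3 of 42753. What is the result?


42753 | (1 << 3) = 42753 | 8 = 42761

42761


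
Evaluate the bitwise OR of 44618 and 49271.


0b1010111001001010 | 0b1100000001110111 = 0b1110111001111111 = 61055

61055


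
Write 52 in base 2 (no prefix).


52 = 110100 in binary

110100


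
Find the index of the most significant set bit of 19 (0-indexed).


0b10011. Highest set bit at position 4

4


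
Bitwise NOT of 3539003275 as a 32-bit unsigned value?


~0b11010010111100001110011110001011 = 0b101101000011110001100001110100 = 755964020 (32-bit unsigned)

755964020


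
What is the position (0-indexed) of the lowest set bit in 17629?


0b100010011011101. Lowest set bit at position 0

0


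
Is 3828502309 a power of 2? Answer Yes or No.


0b11100100001100100100111100100101. Multiple bits set => No

No


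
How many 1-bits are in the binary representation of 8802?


0b10001001100010 has 5 set bits

5


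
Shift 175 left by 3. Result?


0b10101111 << 3 = 0b10101111000 = 1400

1400


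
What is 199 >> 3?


0b11000111 >> 3 = 0b11000 = 24

24


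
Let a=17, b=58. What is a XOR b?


17 ^ 58 = 43

43


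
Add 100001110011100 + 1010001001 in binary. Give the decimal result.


100001110011100 + 1010001001 = 100011000100101 = 17957

17957


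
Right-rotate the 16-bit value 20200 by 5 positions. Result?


Rotate 0b100111011101000 right by 5 (16-bit) = 0b100001001110111 = 17015

17015


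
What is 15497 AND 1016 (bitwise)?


0b11110010001001 & 0b1111111000 = 0b10001000 = 136

136


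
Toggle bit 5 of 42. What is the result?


42 ^ (1 << 5) = 42 ^ 32 = 10

10


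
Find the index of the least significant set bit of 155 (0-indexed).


0b10011011. Lowest set bit at position 0

0


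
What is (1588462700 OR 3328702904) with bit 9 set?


Step 1: 1588462700 | 3328702904 = 3740270076
Step 2: 3740270076 | (1 << 9) = 3740270076 | 512 = 3740270588

3740270588


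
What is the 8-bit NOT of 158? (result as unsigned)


~0b10011110 = 0b1100001 = 97 (8-bit unsigned)

97


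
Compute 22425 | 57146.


0b101011110011001 | 0b1101111100111010 = 0b1101111110111011 = 57275

57275


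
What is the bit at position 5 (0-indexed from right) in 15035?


0b11101010111011, position 5 = 1

1


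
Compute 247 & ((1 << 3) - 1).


247 & 7 = 7

7


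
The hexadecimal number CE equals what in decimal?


CE hex = 206 decimal

206


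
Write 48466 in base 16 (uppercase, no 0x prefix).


48466 = BD52 hex

BD52


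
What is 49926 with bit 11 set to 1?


49926 | (1 << 11) = 49926 | 2048 = 51974

51974


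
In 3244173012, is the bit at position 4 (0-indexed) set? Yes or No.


0b11000001010111100010011011010100, bit 4 = 1. Yes

Yes


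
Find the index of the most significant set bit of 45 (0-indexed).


0b101101. Highest set bit at position 5

5


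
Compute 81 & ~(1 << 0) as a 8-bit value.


81 & ~(1 << 0) = 80

80


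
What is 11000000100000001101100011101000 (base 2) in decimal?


11000000100000001101100011101000 in decimal = 3229669608

3229669608


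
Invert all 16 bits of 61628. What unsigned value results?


61628 ^ 65535 = 3907

3907


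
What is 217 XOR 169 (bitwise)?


0b11011001 ^ 0b10101001 = 0b1110000 = 112

112


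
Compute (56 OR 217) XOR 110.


Step 1: 56 | 217 = 249
Step 2: 249 ^ 110 = 151

151


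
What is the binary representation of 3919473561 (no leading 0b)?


3919473561 = 11101001100111100110101110011001 in binary

11101001100111100110101110011001


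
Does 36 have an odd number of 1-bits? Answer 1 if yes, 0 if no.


0b100100 has 2 ones => parity 0

0


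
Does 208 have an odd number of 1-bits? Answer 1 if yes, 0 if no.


0b11010000 has 3 ones => parity 1

1


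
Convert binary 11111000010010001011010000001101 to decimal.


11111000010010001011010000001101 in decimal = 4165514253

4165514253


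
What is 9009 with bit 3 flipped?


9009 ^ (1 << 3) = 9009 ^ 8 = 9017

9017


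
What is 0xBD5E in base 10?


BD5E hex = 48478 decimal

48478


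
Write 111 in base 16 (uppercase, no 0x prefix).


111 = 6F hex

6F


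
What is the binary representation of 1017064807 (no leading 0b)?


1017064807 = 111100100111110010110101100111 in binary

111100100111110010110101100111


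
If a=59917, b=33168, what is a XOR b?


59917 ^ 33168 = 27549

27549


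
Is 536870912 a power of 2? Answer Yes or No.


0b100000000000000000000000000000. Only one bit set => Yes

Yes


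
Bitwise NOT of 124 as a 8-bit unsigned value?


~0b1111100 = 0b10000011 = 131 (8-bit unsigned)

131


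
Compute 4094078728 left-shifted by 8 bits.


0b11110100000001101010111100001000 << 8 = 0b1111010000000110101011110000100000000000 = 1048084154368

1048084154368


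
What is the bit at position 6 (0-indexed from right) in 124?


0b1111100, position 6 = 1

1


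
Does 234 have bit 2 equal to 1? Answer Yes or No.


0b11101010, bit 2 = 0. No

No


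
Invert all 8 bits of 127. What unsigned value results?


127 ^ 255 = 128

128


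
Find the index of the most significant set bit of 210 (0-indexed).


0b11010010. Highest set bit at position 7

7


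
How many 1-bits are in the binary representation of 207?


0b11001111 has 6 set bits

6


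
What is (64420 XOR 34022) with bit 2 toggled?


Step 1: 64420 ^ 34022 = 32578
Step 2: 32578 ^ (1 << 2) = 32578 ^ 4 = 32582

32582


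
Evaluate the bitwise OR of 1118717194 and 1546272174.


0b1000010101011100100010100001010 | 0b1011100001010100011110110101110 = 0b1011110101011100111110110101110 = 1588493742

1588493742


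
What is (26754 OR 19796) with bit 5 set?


Step 1: 26754 | 19796 = 28118
Step 2: 28118 | (1 << 5) = 28118 | 32 = 28150

28150


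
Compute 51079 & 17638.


0b1100011110000111 & 0b100010011100110 = 0b100010010000110 = 17542

17542


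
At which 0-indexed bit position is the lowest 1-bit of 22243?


0b101011011100011. Lowest set bit at position 0

0


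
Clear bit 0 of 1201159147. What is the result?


1201159147 & ~(1 << 0) = 1201159146

1201159146


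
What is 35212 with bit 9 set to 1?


35212 | (1 << 9) = 35212 | 512 = 35724

35724


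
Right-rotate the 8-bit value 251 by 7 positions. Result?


Rotate 0b11111011 right by 7 (8-bit) = 0b11110111 = 247

247


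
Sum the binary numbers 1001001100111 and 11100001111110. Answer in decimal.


1001001100111 + 11100001111110 = 100101011100101 = 19173

19173


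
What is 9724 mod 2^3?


9724 & 7 = 4

4


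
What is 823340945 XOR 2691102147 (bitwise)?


0b110001000100110010111110010001 ^ 0b10100000011001101111010111000011 = 0b10010001011101011101101001010010 = 2440419922

2440419922


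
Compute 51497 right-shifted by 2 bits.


0b1100100100101001 >> 2 = 0b11001001001010 = 12874

12874


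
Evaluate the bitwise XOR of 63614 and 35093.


0b1111100001111110 ^ 0b1000100100010101 = 0b111000101101011 = 29035

29035


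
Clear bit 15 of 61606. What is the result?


61606 & ~(1 << 15) = 28838

28838


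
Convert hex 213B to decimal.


213B hex = 8507 decimal

8507


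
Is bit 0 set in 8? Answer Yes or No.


0b1000, bit 0 = 0. No

No


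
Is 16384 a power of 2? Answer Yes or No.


0b100000000000000. Only one bit set => Yes

Yes


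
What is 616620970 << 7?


0b100100110000001110001110101010 << 7 = 0b1001001100000011100011101010100000000 = 78927484160

78927484160


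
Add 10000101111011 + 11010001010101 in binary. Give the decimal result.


10000101111011 + 11010001010101 = 101010111010000 = 21968

21968


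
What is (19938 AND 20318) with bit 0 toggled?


Step 1: 19938 & 20318 = 19778
Step 2: 19778 ^ (1 << 0) = 19778 ^ 1 = 19779

19779


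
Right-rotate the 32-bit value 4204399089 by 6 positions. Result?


Rotate 0b11111010100110100000100111110001 right by 6 (32-bit) = 0b11000111111010100110100000100111 = 3354028071

3354028071


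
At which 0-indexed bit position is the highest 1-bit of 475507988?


0b11100010101111010110100010100. Highest set bit at position 28

28


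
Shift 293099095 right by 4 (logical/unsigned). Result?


0b10001011110000101011001010111 >> 4 = 0b1000101111000010101100101 = 18318693

18318693


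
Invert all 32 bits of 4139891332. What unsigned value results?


4139891332 ^ 4294967295 = 155075963

155075963


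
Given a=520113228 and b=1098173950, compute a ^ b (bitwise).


520113228 ^ 1098173950 = 1584693682

1584693682


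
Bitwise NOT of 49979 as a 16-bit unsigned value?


~0b1100001100111011 = 0b11110011000100 = 15556 (16-bit unsigned)

15556


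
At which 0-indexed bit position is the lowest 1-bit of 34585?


0b1000011100011001. Lowest set bit at position 0

0


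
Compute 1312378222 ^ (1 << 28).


1312378222 ^ (1 << 28) = 1312378222 ^ 268435456 = 1580813678

1580813678


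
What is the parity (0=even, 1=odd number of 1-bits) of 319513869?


0b10011000010110110010100001101 has 13 ones => parity 1

1


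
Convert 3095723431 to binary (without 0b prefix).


3095723431 = 10111000100001001111110110100111 in binary

10111000100001001111110110100111


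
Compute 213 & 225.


0b11010101 & 0b11100001 = 0b11000001 = 193

193


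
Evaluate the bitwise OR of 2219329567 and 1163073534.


0b10000100010010000100100000011111 | 0b1000101010100110001011111111110 = 0b11000101010110110101111111111111 = 3311099903

3311099903


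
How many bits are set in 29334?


0b111001010010110 has 8 set bits

8


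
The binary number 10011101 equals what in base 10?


10011101 in decimal = 157

157


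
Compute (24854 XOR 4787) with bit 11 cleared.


Step 1: 24854 ^ 4787 = 29605
Step 2: 29605 & ~(1 << 11) = 29605

29605


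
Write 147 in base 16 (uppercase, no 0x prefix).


147 = 93 hex

93


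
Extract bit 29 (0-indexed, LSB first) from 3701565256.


0b11011100101000010110011101001000, position 29 = 0

0


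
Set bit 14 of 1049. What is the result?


1049 | (1 << 14) = 1049 | 16384 = 17433

17433


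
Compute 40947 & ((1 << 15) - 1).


40947 & 32767 = 8179

8179


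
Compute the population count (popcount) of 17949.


0b100011000011101 has 7 set bits

7


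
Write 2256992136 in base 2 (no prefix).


2256992136 = 10000110100001101111011110001000 in binary

10000110100001101111011110001000


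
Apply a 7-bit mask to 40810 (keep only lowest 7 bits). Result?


40810 & 127 = 106

106


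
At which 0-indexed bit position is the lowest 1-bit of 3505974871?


0b11010000111110001110111001010111. Lowest set bit at position 0

0


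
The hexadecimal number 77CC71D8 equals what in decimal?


77CC71D8 hex = 2009887192 decimal

2009887192


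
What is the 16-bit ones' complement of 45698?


45698 ^ 65535 = 19837

19837


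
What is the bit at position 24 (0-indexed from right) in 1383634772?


0b1010010011110001001011101010100, position 24 = 0

0


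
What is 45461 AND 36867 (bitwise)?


0b1011000110010101 & 0b1001000000000011 = 0b1001000000000001 = 36865

36865


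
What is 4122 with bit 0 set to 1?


4122 | (1 << 0) = 4122 | 1 = 4123

4123


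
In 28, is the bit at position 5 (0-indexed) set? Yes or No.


0b11100, bit 5 = 0. No

No


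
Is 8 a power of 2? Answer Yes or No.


0b1000. Only one bit set => Yes

Yes


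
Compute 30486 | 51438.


0b111011100010110 | 0b1100100011101110 = 0b1111111111111110 = 65534

65534


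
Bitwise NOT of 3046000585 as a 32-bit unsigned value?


~0b10110101100011100100011111001001 = 0b1001010011100011011100000110110 = 1248966710 (32-bit unsigned)

1248966710


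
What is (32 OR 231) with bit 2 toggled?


Step 1: 32 | 231 = 231
Step 2: 231 ^ (1 << 2) = 231 ^ 4 = 227

227


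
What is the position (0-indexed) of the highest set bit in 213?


0b11010101. Highest set bit at position 7

7


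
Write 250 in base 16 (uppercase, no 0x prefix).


250 = FA hex

FA


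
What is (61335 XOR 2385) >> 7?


Step 1: 61335 ^ 2385 = 59078
Step 2: 59078 >> 7 = 461

461


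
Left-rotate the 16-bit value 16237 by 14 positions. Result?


Rotate 0b11111101101101 left by 14 (16-bit) = 0b100111111011011 = 20443

20443


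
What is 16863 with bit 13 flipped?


16863 ^ (1 << 13) = 16863 ^ 8192 = 25055

25055


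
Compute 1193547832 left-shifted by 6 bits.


0b1000111001001000001100000111000 << 6 = 0b1000111001001000001100000111000000000 = 76387061248

76387061248


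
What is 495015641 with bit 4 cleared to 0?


495015641 & ~(1 << 4) = 495015625

495015625


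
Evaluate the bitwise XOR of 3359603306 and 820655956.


0b11001000001111110111101001101010 ^ 0b110000111010100011011101010100 = 0b11111000110101010100110100111110 = 4174728510

4174728510


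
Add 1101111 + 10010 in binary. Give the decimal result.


1101111 + 10010 = 10000001 = 129

129


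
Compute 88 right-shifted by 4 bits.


0b1011000 >> 4 = 0b101 = 5

5


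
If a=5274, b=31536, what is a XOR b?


5274 ^ 31536 = 28586

28586


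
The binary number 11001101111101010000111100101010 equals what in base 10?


11001101111101010000111100101010 in decimal = 3455389482

3455389482


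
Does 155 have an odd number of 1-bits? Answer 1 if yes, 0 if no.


0b10011011 has 5 ones => parity 1

1


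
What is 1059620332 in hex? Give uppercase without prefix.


1059620332 = 3F2885EC hex

3F2885EC


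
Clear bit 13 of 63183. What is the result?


63183 & ~(1 << 13) = 54991

54991


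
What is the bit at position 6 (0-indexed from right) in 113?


0b1110001, position 6 = 1

1


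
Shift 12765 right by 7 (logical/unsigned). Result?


0b11000111011101 >> 7 = 0b1100011 = 99

99


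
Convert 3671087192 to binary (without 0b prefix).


3671087192 = 11011010110100000101100001011000 in binary

11011010110100000101100001011000


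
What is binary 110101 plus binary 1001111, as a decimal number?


110101 + 1001111 = 10000100 = 132

132


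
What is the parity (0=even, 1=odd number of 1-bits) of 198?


0b11000110 has 4 ones => parity 0

0


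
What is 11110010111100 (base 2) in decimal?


11110010111100 in decimal = 15548

15548


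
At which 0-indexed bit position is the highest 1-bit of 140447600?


0b1000010111110000111101110000. Highest set bit at position 27

27


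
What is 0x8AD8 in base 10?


8AD8 hex = 35544 decimal

35544


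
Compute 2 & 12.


0b10 & 0b1100 = 0b0 = 0

0


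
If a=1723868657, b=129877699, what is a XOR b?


1723868657 ^ 129877699 = 1635640114

1635640114


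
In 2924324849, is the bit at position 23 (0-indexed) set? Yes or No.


0b10101110010011011010011111110001, bit 23 = 0. No

No


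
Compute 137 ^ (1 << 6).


137 ^ (1 << 6) = 137 ^ 64 = 201

201


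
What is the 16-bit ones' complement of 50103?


50103 ^ 65535 = 15432

15432


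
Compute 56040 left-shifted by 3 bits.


0b1101101011101000 << 3 = 0b1101101011101000000 = 448320

448320


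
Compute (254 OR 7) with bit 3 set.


Step 1: 254 | 7 = 255
Step 2: 255 | (1 << 3) = 255 | 8 = 255

255


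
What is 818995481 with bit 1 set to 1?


818995481 | (1 << 1) = 818995481 | 2 = 818995483

818995483


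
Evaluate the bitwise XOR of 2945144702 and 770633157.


0b10101111100010110101011101111110 ^ 0b101101111011101110110111000101 = 0b10000010011001011011101010111011 = 2187705019

2187705019


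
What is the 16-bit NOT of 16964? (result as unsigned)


~0b100001001000100 = 0b1011110110111011 = 48571 (16-bit unsigned)

48571


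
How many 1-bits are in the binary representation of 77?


0b1001101 has 4 set bits

4


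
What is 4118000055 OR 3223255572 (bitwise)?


0b11110101011100111011000110110111 | 0b11000000000111101111101000010100 = 0b11110101011111111111101110110111 = 4118805431

4118805431


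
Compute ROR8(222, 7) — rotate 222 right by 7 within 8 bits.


Rotate 0b11011110 right by 7 (8-bit) = 0b10111101 = 189

189


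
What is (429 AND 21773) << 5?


Step 1: 429 & 21773 = 269
Step 2: 269 << 5 = 8608

8608


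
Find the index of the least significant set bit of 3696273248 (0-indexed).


0b11011100010100001010011101100000. Lowest set bit at position 5

5


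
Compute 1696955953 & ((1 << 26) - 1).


1696955953 & 67108863 = 19234353

19234353


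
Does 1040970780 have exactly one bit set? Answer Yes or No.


0b111110000010111111010000011100. Multiple bits set => No

No


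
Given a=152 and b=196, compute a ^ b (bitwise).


152 ^ 196 = 92

92


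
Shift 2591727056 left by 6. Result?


0b10011010011110101001110111010000 << 6 = 0b10011010011110101001110111010000000000 = 165870531584

165870531584


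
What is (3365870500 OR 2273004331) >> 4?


Step 1: 3365870500 | 2273004331 = 3489618863
Step 2: 3489618863 >> 4 = 218101178

218101178


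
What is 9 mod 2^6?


9 & 63 = 9

9


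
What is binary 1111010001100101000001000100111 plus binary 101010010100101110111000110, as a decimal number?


1111010001100101000001000100111 + 101010010100101110111000110 = 1111111011111001101111111101101 = 2138890221

2138890221


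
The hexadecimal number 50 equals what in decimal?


50 hex = 80 decimal

80


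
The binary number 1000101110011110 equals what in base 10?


1000101110011110 in decimal = 35742

35742


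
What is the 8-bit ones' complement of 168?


168 ^ 255 = 87

87


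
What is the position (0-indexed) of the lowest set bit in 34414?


0b1000011001101110. Lowest set bit at position 1

1


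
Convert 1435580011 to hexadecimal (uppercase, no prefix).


1435580011 = 5591366B hex

5591366B


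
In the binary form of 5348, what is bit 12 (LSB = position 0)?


0b1010011100100, position 12 = 1

1


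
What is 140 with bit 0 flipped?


140 ^ (1 << 0) = 140 ^ 1 = 141

141


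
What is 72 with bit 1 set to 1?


72 | (1 << 1) = 72 | 2 = 74

74


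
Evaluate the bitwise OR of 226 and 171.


0b11100010 | 0b10101011 = 0b11101011 = 235

235


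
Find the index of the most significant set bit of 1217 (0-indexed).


0b10011000001. Highest set bit at position 10

10


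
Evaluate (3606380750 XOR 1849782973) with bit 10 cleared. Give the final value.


Step 1: 3606380750 ^ 1849782973 = 3098833523
Step 2: 3098833523 & ~(1 << 10) = 3098833523

3098833523


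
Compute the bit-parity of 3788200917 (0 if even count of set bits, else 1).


0b11100001110010110101101111010101 has 19 ones => parity 1

1


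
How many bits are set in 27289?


0b110101010011001 has 8 set bits

8


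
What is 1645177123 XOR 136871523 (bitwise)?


0b1100010000011110110100100100011 ^ 0b1000001010000111111001100011 = 0b1101010001001110001011101000000 = 1780946752

1780946752


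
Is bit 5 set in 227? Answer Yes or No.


0b11100011, bit 5 = 1. Yes

Yes


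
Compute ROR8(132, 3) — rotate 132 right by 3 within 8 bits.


Rotate 0b10000100 right by 3 (8-bit) = 0b10010000 = 144

144


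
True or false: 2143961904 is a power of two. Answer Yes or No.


0b1111111110010100100001100110000. Multiple bits set => No

No


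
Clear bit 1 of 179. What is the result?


179 & ~(1 << 1) = 177

177


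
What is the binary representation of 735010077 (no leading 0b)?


735010077 = 101011110011110101110100011101 in binary

101011110011110101110100011101


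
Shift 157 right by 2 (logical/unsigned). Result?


0b10011101 >> 2 = 0b100111 = 39

39


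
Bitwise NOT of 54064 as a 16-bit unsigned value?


~0b1101001100110000 = 0b10110011001111 = 11471 (16-bit unsigned)

11471


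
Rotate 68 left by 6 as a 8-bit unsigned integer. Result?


Rotate 0b1000100 left by 6 (8-bit) = 0b10001 = 17

17


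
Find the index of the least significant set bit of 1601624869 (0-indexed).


0b1011111011101101101101100100101. Lowest set bit at position 0

0


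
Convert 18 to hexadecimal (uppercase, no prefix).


18 = 12 hex

12


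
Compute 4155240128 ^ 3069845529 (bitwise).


0b11110111101010111110111011000000 ^ 0b10110110111110100010000000011001 = 0b1000001010100011100111011011001 = 1095880409

1095880409


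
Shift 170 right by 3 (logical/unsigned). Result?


0b10101010 >> 3 = 0b10101 = 21

21


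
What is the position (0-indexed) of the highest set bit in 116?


0b1110100. Highest set bit at position 6

6


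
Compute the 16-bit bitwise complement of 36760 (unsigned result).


~0b1000111110011000 = 0b111000001100111 = 28775 (16-bit unsigned)

28775


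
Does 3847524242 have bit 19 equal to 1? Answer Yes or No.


0b11100101010101001000111110010010, bit 19 = 0. No

No


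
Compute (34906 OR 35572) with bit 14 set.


Step 1: 34906 | 35572 = 35582
Step 2: 35582 | (1 << 14) = 35582 | 16384 = 51966

51966


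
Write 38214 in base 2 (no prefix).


38214 = 1001010101000110 in binary

1001010101000110


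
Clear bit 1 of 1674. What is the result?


1674 & ~(1 << 1) = 1672

1672


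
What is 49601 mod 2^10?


49601 & 1023 = 449

449


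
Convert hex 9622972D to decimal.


9622972D hex = 2518849325 decimal

2518849325


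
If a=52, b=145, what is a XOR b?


52 ^ 145 = 165

165


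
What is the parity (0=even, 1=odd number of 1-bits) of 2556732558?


0b10011000011001001010010010001110 has 13 ones => parity 1

1


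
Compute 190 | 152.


0b10111110 | 0b10011000 = 0b10111110 = 190

190


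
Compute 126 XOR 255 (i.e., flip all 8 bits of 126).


126 ^ 255 = 129

129


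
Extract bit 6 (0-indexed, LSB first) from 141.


0b10001101, position 6 = 0

0


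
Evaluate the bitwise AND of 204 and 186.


0b11001100 & 0b10111010 = 0b10001000 = 136

136


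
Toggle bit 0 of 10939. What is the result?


10939 ^ (1 << 0) = 10939 ^ 1 = 10938

10938


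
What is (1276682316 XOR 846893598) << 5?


Step 1: 1276682316 ^ 846893598 = 2120364626
Step 2: 2120364626 << 5 = 67851668032

67851668032


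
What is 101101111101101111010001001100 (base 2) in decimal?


101101111101101111010001001100 in decimal = 771159116

771159116


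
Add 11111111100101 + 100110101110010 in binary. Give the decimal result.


11111111100101 + 100110101110010 = 1000110101010111 = 36183

36183


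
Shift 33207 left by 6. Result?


0b1000000110110111 << 6 = 0b1000000110110111000000 = 2125248

2125248


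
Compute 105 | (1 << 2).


105 | (1 << 2) = 105 | 4 = 109

109


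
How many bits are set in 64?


0b1000000 has 1 set bits

1


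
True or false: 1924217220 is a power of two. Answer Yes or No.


0b1110010101100010011100110000100. Multiple bits set => No

No


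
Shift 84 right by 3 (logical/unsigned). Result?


0b1010100 >> 3 = 0b1010 = 10

10


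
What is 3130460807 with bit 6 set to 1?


3130460807 | (1 << 6) = 3130460807 | 64 = 3130460871

3130460871


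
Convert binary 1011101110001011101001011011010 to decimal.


1011101110001011101001011011010 in decimal = 1573245658

1573245658


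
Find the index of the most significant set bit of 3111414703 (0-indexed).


0b10111001011101000110101110101111. Highest set bit at position 31

31


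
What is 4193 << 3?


0b1000001100001 << 3 = 0b1000001100001000 = 33544

33544


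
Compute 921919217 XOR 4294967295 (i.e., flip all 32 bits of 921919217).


921919217 ^ 4294967295 = 3373048078

3373048078


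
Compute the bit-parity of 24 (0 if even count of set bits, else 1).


0b11000 has 2 ones => parity 0

0


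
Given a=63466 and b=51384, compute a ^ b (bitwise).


63466 ^ 51384 = 16210

16210


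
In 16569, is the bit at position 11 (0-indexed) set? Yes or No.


0b100000010111001, bit 11 = 0. No

No


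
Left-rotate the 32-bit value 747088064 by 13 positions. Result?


Rotate 0b101100100001111010100011000000 left by 13 (32-bit) = 0b11110101000110000000010110010000 = 4111992208

4111992208


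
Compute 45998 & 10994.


0b1011001110101110 & 0b10101011110010 = 0b10001010100010 = 8866

8866


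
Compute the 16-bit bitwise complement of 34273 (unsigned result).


~0b1000010111100001 = 0b111101000011110 = 31262 (16-bit unsigned)

31262


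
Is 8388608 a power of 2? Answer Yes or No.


0b100000000000000000000000. Only one bit set => Yes

Yes


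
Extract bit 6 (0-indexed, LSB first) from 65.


0b1000001, position 6 = 1

1


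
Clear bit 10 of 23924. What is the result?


23924 & ~(1 << 10) = 22900

22900


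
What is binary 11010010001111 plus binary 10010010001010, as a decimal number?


11010010001111 + 10010010001010 = 101100100011001 = 22809

22809


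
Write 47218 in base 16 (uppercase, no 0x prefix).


47218 = B872 hex

B872


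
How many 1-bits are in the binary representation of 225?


0b11100001 has 4 set bits

4


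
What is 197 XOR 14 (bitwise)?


0b11000101 ^ 0b1110 = 0b11001011 = 203

203


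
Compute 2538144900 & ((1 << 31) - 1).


2538144900 & 2147483647 = 390661252

390661252


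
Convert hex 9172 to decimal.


9172 hex = 37234 decimal

37234


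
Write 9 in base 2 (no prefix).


9 = 1001 in binary

1001


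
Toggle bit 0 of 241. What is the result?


241 ^ (1 << 0) = 241 ^ 1 = 240

240


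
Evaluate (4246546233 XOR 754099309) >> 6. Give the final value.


Step 1: 4246546233 ^ 754099309 = 3522134868
Step 2: 3522134868 >> 6 = 55033357

55033357


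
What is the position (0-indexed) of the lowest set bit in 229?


0b11100101. Lowest set bit at position 0

0


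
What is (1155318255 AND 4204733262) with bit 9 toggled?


Step 1: 1155318255 & 4204733262 = 1083965774
Step 2: 1083965774 ^ (1 << 9) = 1083965774 ^ 512 = 1083966286

1083966286


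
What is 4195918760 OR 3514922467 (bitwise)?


0b11111010000110001010001110101000 | 0b11010001100000010111010111100011 = 0b11111011100110011111011111101011 = 4221171691

4221171691


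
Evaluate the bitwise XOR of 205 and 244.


0b11001101 ^ 0b11110100 = 0b111001 = 57

57


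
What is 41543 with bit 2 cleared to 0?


41543 & ~(1 << 2) = 41539

41539


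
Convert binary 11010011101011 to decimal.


11010011101011 in decimal = 13547

13547


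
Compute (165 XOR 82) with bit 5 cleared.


Step 1: 165 ^ 82 = 247
Step 2: 247 & ~(1 << 5) = 215

215


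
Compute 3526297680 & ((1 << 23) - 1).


3526297680 & 8388607 = 3082320

3082320


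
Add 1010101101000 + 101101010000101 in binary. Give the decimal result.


1010101101000 + 101101010000101 = 110111111101101 = 28653

28653


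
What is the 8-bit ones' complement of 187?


187 ^ 255 = 68

68


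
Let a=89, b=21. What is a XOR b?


89 ^ 21 = 76

76


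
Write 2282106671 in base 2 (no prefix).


2282106671 = 10001000000001100010111100101111 in binary

10001000000001100010111100101111


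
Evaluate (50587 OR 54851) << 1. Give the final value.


Step 1: 50587 | 54851 = 55259
Step 2: 55259 << 1 = 110518

110518


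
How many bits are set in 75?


0b1001011 has 4 set bits

4


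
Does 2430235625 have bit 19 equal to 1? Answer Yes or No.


0b10010000110110100111001111101001, bit 19 = 1. Yes

Yes


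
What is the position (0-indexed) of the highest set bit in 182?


0b10110110. Highest set bit at position 7

7


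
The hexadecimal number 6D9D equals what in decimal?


6D9D hex = 28061 decimal

28061


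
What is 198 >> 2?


0b11000110 >> 2 = 0b110001 = 49

49


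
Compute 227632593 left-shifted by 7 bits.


0b1101100100010110010111010001 << 7 = 0b11011001000101100101110100010000000 = 29136971904

29136971904


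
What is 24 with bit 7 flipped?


24 ^ (1 << 7) = 24 ^ 128 = 152

152


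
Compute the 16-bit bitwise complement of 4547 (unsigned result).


~0b1000111000011 = 0b1110111000111100 = 60988 (16-bit unsigned)

60988


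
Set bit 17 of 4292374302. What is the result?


4292374302 | (1 << 17) = 4292374302 | 131072 = 4292505374

4292505374


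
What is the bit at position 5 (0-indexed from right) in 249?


0b11111001, position 5 = 1

1


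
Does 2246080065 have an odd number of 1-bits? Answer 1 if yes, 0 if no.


0b10000101111000000111011001000001 has 13 ones => parity 1

1


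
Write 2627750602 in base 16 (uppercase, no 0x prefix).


2627750602 = 9CA04ACA hex

9CA04ACA


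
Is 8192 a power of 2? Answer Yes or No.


0b10000000000000. Only one bit set => Yes

Yes


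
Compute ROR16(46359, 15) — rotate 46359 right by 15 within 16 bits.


Rotate 0b1011010100010111 right by 15 (16-bit) = 0b110101000101111 = 27183

27183


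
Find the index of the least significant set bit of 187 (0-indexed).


0b10111011. Lowest set bit at position 0

0


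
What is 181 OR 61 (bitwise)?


0b10110101 | 0b111101 = 0b10111101 = 189

189


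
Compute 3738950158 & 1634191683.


0b11011110110110111101101000001110 & 0b1100001011001111100100101000011 = 0b1000000010000111100100000000010 = 1078183938

1078183938


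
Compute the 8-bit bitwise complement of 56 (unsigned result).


~0b111000 = 0b11000111 = 199 (8-bit unsigned)

199


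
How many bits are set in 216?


0b11011000 has 4 set bits

4


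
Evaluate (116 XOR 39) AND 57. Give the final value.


Step 1: 116 ^ 39 = 83
Step 2: 83 & 57 = 17

17


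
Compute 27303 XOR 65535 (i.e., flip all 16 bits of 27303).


27303 ^ 65535 = 38232

38232


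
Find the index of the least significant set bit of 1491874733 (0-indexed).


0b1011000111011000011001110101101. Lowest set bit at position 0

0


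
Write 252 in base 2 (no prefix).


252 = 11111100 in binary

11111100


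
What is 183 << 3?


0b10110111 << 3 = 0b10110111000 = 1464

1464


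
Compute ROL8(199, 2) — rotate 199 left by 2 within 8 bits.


Rotate 0b11000111 left by 2 (8-bit) = 0b11111 = 31

31


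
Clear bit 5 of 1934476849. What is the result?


1934476849 & ~(1 << 5) = 1934476817

1934476817


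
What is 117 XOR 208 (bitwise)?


0b1110101 ^ 0b11010000 = 0b10100101 = 165

165


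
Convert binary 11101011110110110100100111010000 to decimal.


11101011110110110100100111010000 in decimal = 3957017040

3957017040


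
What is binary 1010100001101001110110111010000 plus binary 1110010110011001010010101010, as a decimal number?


1010100001101001110110111010000 + 1110010110011001010010101010 = 1100010100011101000001001111010 = 1653506682

1653506682


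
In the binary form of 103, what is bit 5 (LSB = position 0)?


0b1100111, position 5 = 1

1


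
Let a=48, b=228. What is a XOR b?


48 ^ 228 = 212

212


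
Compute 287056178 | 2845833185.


0b10001000111000010000100110010 | 0b10101001100111111111011111100001 = 0b10111001100111111111011111110011 = 3114268659

3114268659


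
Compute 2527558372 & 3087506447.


0b10010110101001110111101011100100 & 0b10111000000001111001110000001111 = 0b10010000000001110001100000000100 = 2416384004

2416384004


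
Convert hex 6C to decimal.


6C hex = 108 decimal

108


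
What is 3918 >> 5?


0b111101001110 >> 5 = 0b1111010 = 122

122


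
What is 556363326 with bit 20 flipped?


556363326 ^ (1 << 20) = 556363326 ^ 1048576 = 557411902

557411902


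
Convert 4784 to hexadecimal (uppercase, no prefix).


4784 = 12B0 hex

12B0


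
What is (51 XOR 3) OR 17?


Step 1: 51 ^ 3 = 48
Step 2: 48 | 17 = 49

49


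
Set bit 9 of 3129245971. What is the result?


3129245971 | (1 << 9) = 3129245971 | 512 = 3129246483

3129246483


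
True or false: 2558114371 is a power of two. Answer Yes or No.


0b10011000011110011011101001000011. Multiple bits set => No

No
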